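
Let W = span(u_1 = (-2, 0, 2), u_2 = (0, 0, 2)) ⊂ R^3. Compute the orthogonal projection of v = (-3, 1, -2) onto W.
proj_W(v) = (-3, 0, -2)

Set up U = [u_1 | ... | u_2] ∈ R^(3×2). The projector onto W = col(U) is P = U (U^T U)^(-1) U^T.
Compute U^T U =
  [8, 4]
  [4, 4],
and U^T v = (2, -4).
Solve U^T U · c = U^T v for the coefficients: c = (3/2, -5/2). The projection is proj_W(v) = U c.
Check: (v - proj_W(v)) · u_1 = 0  (should be 0).
Check: (v - proj_W(v)) · u_2 = 0  (should be 0).
Result: proj_W(v) = (-3, 0, -2).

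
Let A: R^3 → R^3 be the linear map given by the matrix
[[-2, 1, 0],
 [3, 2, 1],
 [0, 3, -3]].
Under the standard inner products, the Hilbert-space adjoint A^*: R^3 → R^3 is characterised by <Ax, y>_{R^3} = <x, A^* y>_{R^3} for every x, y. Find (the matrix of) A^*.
A^* = A^T =
[[-2, 3, 0],
 [1, 2, 3],
 [0, 1, -3]]

For real matrices with standard dot products, the defining identity <Ax, y> = <x, A^* y> gives (Ax)^T y = x^T (A^*) y, i.e. x^T A^T y = x^T (A^*) y. Since this holds for all x, y, we must have A^* = A^T. Therefore
A^* =
[[-2, 3, 0],
 [1, 2, 3],
 [0, 1, -3]].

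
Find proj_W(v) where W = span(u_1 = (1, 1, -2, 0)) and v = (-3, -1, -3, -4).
proj_W(v) = (1/3, 1/3, -2/3, 0)

Set up U = [u_1 | ... | u_1] ∈ R^(4×1). The projector onto W = col(U) is P = U (U^T U)^(-1) U^T.
Compute U^T U =
  [6],
and U^T v = (2).
Solve U^T U · c = U^T v for the coefficients: c = (1/3). The projection is proj_W(v) = U c.
Check: (v - proj_W(v)) · u_1 = 0  (should be 0).
Result: proj_W(v) = (1/3, 1/3, -2/3, 0).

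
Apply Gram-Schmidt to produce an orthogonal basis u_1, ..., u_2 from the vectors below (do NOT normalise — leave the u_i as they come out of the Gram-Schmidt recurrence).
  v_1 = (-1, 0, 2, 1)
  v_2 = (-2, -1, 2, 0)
Orthogonal basis:
  u_1 = (-1, 0, 2, 1)
  u_2 = (-1, -1, 0, -1)

Apply the Gram-Schmidt recurrence
  u_1 = v_1
  u_i = v_i − Σ_{j<i} ((v_i · u_j) / (u_j · u_j)) · u_j.

Step by step this gives:
  u_1 = (-1, 0, 2, 1)
  u_2 = (-1, -1, 0, -1)

Orthogonality check:
  u_2 · u_1 = 0 (should be 0)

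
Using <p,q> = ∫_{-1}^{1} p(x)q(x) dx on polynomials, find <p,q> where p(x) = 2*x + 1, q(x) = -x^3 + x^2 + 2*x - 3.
<p,q> = -52/15

Expand the product: p(x)·q(x) = -2*x^4 + x^3 + 5*x^2 - 4*x - 3.
∫_{-1}^{1} of each monomial x^k gives [2/(k+1) if k even, 0 if k odd]. Integrating term-by-term (or equivalently evaluating the antiderivative F(x) = -2*x^5/5 + x^4/4 + 5*x^3/3 - 2*x^2 - 3*x at the endpoints):
  F(1) − F(−1) = -209/60 − (-1/60) = -52/15.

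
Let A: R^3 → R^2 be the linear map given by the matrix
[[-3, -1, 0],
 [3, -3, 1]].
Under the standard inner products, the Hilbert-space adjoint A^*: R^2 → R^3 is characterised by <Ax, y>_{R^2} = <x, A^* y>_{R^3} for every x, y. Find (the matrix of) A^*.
A^* = A^T =
[[-3, 3],
 [-1, -3],
 [0, 1]]

For real matrices with standard dot products, the defining identity <Ax, y> = <x, A^* y> gives (Ax)^T y = x^T (A^*) y, i.e. x^T A^T y = x^T (A^*) y. Since this holds for all x, y, we must have A^* = A^T. Therefore
A^* =
[[-3, 3],
 [-1, -3],
 [0, 1]].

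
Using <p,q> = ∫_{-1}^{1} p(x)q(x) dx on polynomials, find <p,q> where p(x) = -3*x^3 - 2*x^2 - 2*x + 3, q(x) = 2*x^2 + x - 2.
<p,q> = -142/15

Expand the product: p(x)·q(x) = -6*x^5 - 7*x^4 + 8*x^2 + 7*x - 6.
∫_{-1}^{1} of each monomial x^k gives [2/(k+1) if k even, 0 if k odd]. Integrating term-by-term (or equivalently evaluating the antiderivative F(x) = -x^6 - 7*x^5/5 + 8*x^3/3 + 7*x^2/2 - 6*x at the endpoints):
  F(1) − F(−1) = -67/30 − (217/30) = -142/15.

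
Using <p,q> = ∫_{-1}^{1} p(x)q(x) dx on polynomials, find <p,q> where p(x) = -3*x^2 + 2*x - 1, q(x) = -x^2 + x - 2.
<p,q> = 56/5

Expand the product: p(x)·q(x) = 3*x^4 - 5*x^3 + 9*x^2 - 5*x + 2.
∫_{-1}^{1} of each monomial x^k gives [2/(k+1) if k even, 0 if k odd]. Integrating term-by-term (or equivalently evaluating the antiderivative F(x) = 3*x^5/5 - 5*x^4/4 + 3*x^3 - 5*x^2/2 + 2*x at the endpoints):
  F(1) − F(−1) = 37/20 − (-187/20) = 56/5.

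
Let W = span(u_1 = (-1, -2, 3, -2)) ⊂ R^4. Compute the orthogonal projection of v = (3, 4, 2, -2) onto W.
proj_W(v) = (1/18, 1/9, -1/6, 1/9)

Set up U = [u_1 | ... | u_1] ∈ R^(4×1). The projector onto W = col(U) is P = U (U^T U)^(-1) U^T.
Compute U^T U =
  [18],
and U^T v = (-1).
Solve U^T U · c = U^T v for the coefficients: c = (-1/18). The projection is proj_W(v) = U c.
Check: (v - proj_W(v)) · u_1 = 0  (should be 0).
Result: proj_W(v) = (1/18, 1/9, -1/6, 1/9).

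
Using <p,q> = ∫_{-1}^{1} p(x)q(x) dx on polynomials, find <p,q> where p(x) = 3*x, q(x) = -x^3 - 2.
<p,q> = -6/5

Expand the product: p(x)·q(x) = -3*x^4 - 6*x.
∫_{-1}^{1} of each monomial x^k gives [2/(k+1) if k even, 0 if k odd]. Integrating term-by-term (or equivalently evaluating the antiderivative F(x) = -3*x^5/5 - 3*x^2 at the endpoints):
  F(1) − F(−1) = -18/5 − (-12/5) = -6/5.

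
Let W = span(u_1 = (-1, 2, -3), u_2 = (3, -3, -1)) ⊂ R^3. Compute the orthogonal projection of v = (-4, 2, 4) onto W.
proj_W(v) = (-394/115, 58/23, 478/115)

Set up U = [u_1 | ... | u_2] ∈ R^(3×2). The projector onto W = col(U) is P = U (U^T U)^(-1) U^T.
Compute U^T U =
  [14, -6]
  [-6, 19],
and U^T v = (-4, -22).
Solve U^T U · c = U^T v for the coefficients: c = (-104/115, -166/115). The projection is proj_W(v) = U c.
Check: (v - proj_W(v)) · u_1 = 0  (should be 0).
Check: (v - proj_W(v)) · u_2 = 0  (should be 0).
Result: proj_W(v) = (-394/115, 58/23, 478/115).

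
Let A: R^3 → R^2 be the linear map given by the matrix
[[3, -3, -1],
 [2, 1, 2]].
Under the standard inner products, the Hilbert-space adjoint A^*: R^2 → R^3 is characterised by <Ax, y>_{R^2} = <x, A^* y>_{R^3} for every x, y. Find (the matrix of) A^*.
A^* = A^T =
[[3, 2],
 [-3, 1],
 [-1, 2]]

For real matrices with standard dot products, the defining identity <Ax, y> = <x, A^* y> gives (Ax)^T y = x^T (A^*) y, i.e. x^T A^T y = x^T (A^*) y. Since this holds for all x, y, we must have A^* = A^T. Therefore
A^* =
[[3, 2],
 [-3, 1],
 [-1, 2]].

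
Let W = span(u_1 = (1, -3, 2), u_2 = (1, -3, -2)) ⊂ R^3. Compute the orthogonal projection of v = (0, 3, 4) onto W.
proj_W(v) = (-9/10, 27/10, 4)

Set up U = [u_1 | ... | u_2] ∈ R^(3×2). The projector onto W = col(U) is P = U (U^T U)^(-1) U^T.
Compute U^T U =
  [14, 6]
  [6, 14],
and U^T v = (-1, -17).
Solve U^T U · c = U^T v for the coefficients: c = (11/20, -29/20). The projection is proj_W(v) = U c.
Check: (v - proj_W(v)) · u_1 = 0  (should be 0).
Check: (v - proj_W(v)) · u_2 = 0  (should be 0).
Result: proj_W(v) = (-9/10, 27/10, 4).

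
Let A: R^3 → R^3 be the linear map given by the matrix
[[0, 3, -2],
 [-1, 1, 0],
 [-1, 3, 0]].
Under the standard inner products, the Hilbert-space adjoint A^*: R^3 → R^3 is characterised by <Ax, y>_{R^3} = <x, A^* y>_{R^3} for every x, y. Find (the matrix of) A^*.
A^* = A^T =
[[0, -1, -1],
 [3, 1, 3],
 [-2, 0, 0]]

For real matrices with standard dot products, the defining identity <Ax, y> = <x, A^* y> gives (Ax)^T y = x^T (A^*) y, i.e. x^T A^T y = x^T (A^*) y. Since this holds for all x, y, we must have A^* = A^T. Therefore
A^* =
[[0, -1, -1],
 [3, 1, 3],
 [-2, 0, 0]].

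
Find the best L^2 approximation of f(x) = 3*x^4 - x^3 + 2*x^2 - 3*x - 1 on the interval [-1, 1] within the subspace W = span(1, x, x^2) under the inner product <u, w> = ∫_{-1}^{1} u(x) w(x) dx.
g(x) = 32*x^2/7 - 18*x/5 - 44/35

The best approximation g ∈ W is the orthogonal projection of f onto W. Writing g = a_0 + a_1 x + a_2 x^2, the coefficients solve the normal equations G · a = b where
  G_{ij} = <φ_i, φ_j> and b_i = <f, φ_i>, with φ_0 = 1, φ_1 = x, φ_2 = x^2.
G =
  [2, 0, 2/3]
  [0, 2/3, 0]
  [2/3, 0, 2/5],
b = (8/15, -12/5, 104/105).
Solving gives a_0 = -44/35, a_1 = -18/5, a_2 = 32/7, so
  g(x) = 32*x^2/7 - 18*x/5 - 44/35.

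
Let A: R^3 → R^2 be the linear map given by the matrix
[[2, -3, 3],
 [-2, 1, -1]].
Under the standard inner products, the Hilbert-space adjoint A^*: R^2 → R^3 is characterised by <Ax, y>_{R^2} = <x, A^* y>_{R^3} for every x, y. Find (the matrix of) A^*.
A^* = A^T =
[[2, -2],
 [-3, 1],
 [3, -1]]

For real matrices with standard dot products, the defining identity <Ax, y> = <x, A^* y> gives (Ax)^T y = x^T (A^*) y, i.e. x^T A^T y = x^T (A^*) y. Since this holds for all x, y, we must have A^* = A^T. Therefore
A^* =
[[2, -2],
 [-3, 1],
 [3, -1]].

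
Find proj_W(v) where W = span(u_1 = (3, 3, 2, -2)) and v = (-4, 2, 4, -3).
proj_W(v) = (12/13, 12/13, 8/13, -8/13)

Set up U = [u_1 | ... | u_1] ∈ R^(4×1). The projector onto W = col(U) is P = U (U^T U)^(-1) U^T.
Compute U^T U =
  [26],
and U^T v = (8).
Solve U^T U · c = U^T v for the coefficients: c = (4/13). The projection is proj_W(v) = U c.
Check: (v - proj_W(v)) · u_1 = 0  (should be 0).
Result: proj_W(v) = (12/13, 12/13, 8/13, -8/13).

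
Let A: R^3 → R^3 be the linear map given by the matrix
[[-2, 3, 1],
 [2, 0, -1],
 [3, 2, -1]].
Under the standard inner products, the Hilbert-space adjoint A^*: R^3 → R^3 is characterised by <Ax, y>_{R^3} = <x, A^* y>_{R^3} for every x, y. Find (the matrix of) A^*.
A^* = A^T =
[[-2, 2, 3],
 [3, 0, 2],
 [1, -1, -1]]

For real matrices with standard dot products, the defining identity <Ax, y> = <x, A^* y> gives (Ax)^T y = x^T (A^*) y, i.e. x^T A^T y = x^T (A^*) y. Since this holds for all x, y, we must have A^* = A^T. Therefore
A^* =
[[-2, 2, 3],
 [3, 0, 2],
 [1, -1, -1]].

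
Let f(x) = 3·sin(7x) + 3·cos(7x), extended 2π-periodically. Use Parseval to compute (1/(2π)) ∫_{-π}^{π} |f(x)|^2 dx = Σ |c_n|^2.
Σ |c_n|^2 = 9

Expand |f|^2 and use orthogonality of {sin(nx), cos(mx)} on [-π, π]:
  ∫_{-π}^{π} sin(nx)^2 dx = π, ∫ cos(mx)^2 dx = π, and cross terms integrate to 0.
So ∫_{-π}^{π} f(x)^2 dx = 3^2 · π + 3^2 · π = (9 + 9)π.
Divide by 2π: (9 + 9)/2 = 9.
By Parseval, this equals Σ |c_n|^2.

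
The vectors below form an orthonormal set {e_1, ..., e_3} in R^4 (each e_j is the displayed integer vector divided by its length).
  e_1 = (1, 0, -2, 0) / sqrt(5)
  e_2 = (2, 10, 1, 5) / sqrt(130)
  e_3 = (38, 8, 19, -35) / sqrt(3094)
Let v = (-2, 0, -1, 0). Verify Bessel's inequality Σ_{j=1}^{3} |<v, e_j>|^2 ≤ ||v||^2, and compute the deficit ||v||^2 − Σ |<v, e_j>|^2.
Σ |<v, e_j>|^2 = 370/119; ||v||^2 = 5; deficit = 225/119

Write each e_j = u_j / sqrt(<u_j, u_j>) where u_j is the displayed integer vector. Then <v, e_j> = <v, u_j> / sqrt(<u_j, u_j>), so |<v, e_j>|^2 = <v, u_j>^2 / <u_j, u_j>.
Coefficients: <v, e_1> = 0/sqrt(5), <v, e_2> = -5/sqrt(130), <v, e_3> = -95/sqrt(3094).
Square and sum: Σ |<v, e_j>|^2 = 370/119.
Compute ||v||^2 = v·v = 5.
Deficit = 5 − 370/119 = 225/119 ≥ 0, confirming Bessel's inequality. (The deficit equals ||v − Σ <v,e_j> e_j||^2, the squared distance from v to span{e_j}.)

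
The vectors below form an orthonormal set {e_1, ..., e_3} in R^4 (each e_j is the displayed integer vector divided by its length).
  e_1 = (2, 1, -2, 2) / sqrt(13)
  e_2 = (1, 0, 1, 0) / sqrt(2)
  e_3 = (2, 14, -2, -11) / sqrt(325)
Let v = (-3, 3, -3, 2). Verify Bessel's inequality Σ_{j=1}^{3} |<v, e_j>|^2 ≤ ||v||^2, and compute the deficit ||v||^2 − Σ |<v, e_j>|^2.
Σ |<v, e_j>|^2 = 23; ||v||^2 = 31; deficit = 8

Write each e_j = u_j / sqrt(<u_j, u_j>) where u_j is the displayed integer vector. Then <v, e_j> = <v, u_j> / sqrt(<u_j, u_j>), so |<v, e_j>|^2 = <v, u_j>^2 / <u_j, u_j>.
Coefficients: <v, e_1> = 7/sqrt(13), <v, e_2> = -6/sqrt(2), <v, e_3> = 20/sqrt(325).
Square and sum: Σ |<v, e_j>|^2 = 23.
Compute ||v||^2 = v·v = 31.
Deficit = 31 − 23 = 8 ≥ 0, confirming Bessel's inequality. (The deficit equals ||v − Σ <v,e_j> e_j||^2, the squared distance from v to span{e_j}.)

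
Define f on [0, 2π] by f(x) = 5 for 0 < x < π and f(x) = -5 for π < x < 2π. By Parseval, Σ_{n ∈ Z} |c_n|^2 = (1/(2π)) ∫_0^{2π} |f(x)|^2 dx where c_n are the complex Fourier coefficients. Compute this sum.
Σ |c_n|^2 = 25

Parseval equates the L^2 energy of f (normalised by 1/(2π)) with the ℓ^2 sum of its Fourier coefficients: (1/(2π)) ∫_0^{2π} |f|^2 = Σ |c_n|^2.
Compute the left side: (1/(2π)) [∫_0^π 5^2 dx + ∫_π^{2π} (-5)^2 dx] = (1/(2π)) · (25π + 25π) = (25 + 25)/2 = 25.
So Σ_{n ∈ Z} |c_n|^2 = 25.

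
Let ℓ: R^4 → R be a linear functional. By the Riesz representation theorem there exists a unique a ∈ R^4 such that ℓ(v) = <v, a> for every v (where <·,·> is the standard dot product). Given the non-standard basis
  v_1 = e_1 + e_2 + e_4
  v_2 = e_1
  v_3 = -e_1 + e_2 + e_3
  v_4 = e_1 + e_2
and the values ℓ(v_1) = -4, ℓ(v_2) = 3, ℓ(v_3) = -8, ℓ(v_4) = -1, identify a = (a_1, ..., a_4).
a = (3, -4, -1, -3)

Write a = (a_1, ..., a_4) in the standard basis. For each basis vector v_i, ℓ(v_i) = <v_i, a> is a linear equation in the a_j's. Collect the n equations into a matrix system V a = ℓ, where row i of V is v_i (expressed in the standard basis). Since V is invertible (lower-triangular with 1s on the diagonal, up to permutation), solve by back-substitution:
  V =
[[1, 1, 0, 1],
 [1, 0, 0, 0],
 [-1, 1, 1, 0],
 [1, 1, 0, 0]]
  V a = (-4, 3, -8, -1)
Solving gives a = (3, -4, -1, -3).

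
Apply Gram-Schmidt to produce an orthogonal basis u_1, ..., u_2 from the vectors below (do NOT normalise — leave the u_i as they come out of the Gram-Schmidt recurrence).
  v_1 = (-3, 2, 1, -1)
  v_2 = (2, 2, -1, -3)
Orthogonal basis:
  u_1 = (-3, 2, 1, -1)
  u_2 = (2, 2, -1, -3)

Apply the Gram-Schmidt recurrence
  u_1 = v_1
  u_i = v_i − Σ_{j<i} ((v_i · u_j) / (u_j · u_j)) · u_j.

Step by step this gives:
  u_1 = (-3, 2, 1, -1)
  u_2 = (2, 2, -1, -3)

Orthogonality check:
  u_2 · u_1 = 0 (should be 0)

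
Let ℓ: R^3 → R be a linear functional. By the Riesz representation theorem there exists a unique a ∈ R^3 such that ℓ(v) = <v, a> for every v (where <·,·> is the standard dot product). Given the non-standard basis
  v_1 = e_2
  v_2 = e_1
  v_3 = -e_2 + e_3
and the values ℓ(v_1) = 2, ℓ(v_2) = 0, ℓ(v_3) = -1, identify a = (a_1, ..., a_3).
a = (0, 2, 1)

Write a = (a_1, ..., a_3) in the standard basis. For each basis vector v_i, ℓ(v_i) = <v_i, a> is a linear equation in the a_j's. Collect the n equations into a matrix system V a = ℓ, where row i of V is v_i (expressed in the standard basis). Since V is invertible (lower-triangular with 1s on the diagonal, up to permutation), solve by back-substitution:
  V =
[[0, 1, 0],
 [1, 0, 0],
 [0, -1, 1]]
  V a = (2, 0, -1)
Solving gives a = (0, 2, 1).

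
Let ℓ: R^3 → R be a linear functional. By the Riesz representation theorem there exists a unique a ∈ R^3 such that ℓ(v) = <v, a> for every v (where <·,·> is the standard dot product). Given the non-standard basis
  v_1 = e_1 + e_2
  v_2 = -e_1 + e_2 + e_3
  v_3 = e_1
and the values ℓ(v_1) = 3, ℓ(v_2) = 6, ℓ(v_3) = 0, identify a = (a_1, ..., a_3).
a = (0, 3, 3)

Write a = (a_1, ..., a_3) in the standard basis. For each basis vector v_i, ℓ(v_i) = <v_i, a> is a linear equation in the a_j's. Collect the n equations into a matrix system V a = ℓ, where row i of V is v_i (expressed in the standard basis). Since V is invertible (lower-triangular with 1s on the diagonal, up to permutation), solve by back-substitution:
  V =
[[1, 1, 0],
 [-1, 1, 1],
 [1, 0, 0]]
  V a = (3, 6, 0)
Solving gives a = (0, 3, 3).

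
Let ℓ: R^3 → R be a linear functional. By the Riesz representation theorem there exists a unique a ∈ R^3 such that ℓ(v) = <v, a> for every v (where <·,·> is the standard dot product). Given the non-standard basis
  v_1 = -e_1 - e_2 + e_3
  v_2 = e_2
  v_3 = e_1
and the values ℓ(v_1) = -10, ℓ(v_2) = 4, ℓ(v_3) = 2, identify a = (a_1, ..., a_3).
a = (2, 4, -4)

Write a = (a_1, ..., a_3) in the standard basis. For each basis vector v_i, ℓ(v_i) = <v_i, a> is a linear equation in the a_j's. Collect the n equations into a matrix system V a = ℓ, where row i of V is v_i (expressed in the standard basis). Since V is invertible (lower-triangular with 1s on the diagonal, up to permutation), solve by back-substitution:
  V =
[[-1, -1, 1],
 [0, 1, 0],
 [1, 0, 0]]
  V a = (-10, 4, 2)
Solving gives a = (2, 4, -4).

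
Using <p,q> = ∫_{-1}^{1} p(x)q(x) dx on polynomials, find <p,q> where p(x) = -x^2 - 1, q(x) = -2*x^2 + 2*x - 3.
<p,q> = 152/15

Expand the product: p(x)·q(x) = 2*x^4 - 2*x^3 + 5*x^2 - 2*x + 3.
∫_{-1}^{1} of each monomial x^k gives [2/(k+1) if k even, 0 if k odd]. Integrating term-by-term (or equivalently evaluating the antiderivative F(x) = 2*x^5/5 - x^4/2 + 5*x^3/3 - x^2 + 3*x at the endpoints):
  F(1) − F(−1) = 107/30 − (-197/30) = 152/15.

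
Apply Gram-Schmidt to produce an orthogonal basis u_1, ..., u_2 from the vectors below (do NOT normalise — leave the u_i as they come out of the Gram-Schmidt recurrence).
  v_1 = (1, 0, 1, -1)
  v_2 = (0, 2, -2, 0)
Orthogonal basis:
  u_1 = (1, 0, 1, -1)
  u_2 = (2/3, 2, -4/3, -2/3)

Apply the Gram-Schmidt recurrence
  u_1 = v_1
  u_i = v_i − Σ_{j<i} ((v_i · u_j) / (u_j · u_j)) · u_j.

Step by step this gives:
  u_1 = (1, 0, 1, -1)
  u_2 = (2/3, 2, -4/3, -2/3)

Orthogonality check:
  u_2 · u_1 = 0 (should be 0)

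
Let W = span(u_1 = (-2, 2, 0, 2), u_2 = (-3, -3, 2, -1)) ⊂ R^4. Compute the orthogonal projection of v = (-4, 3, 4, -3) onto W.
proj_W(v) = (-61/17, -8/17, 23/17, 15/17)

Set up U = [u_1 | ... | u_2] ∈ R^(4×2). The projector onto W = col(U) is P = U (U^T U)^(-1) U^T.
Compute U^T U =
  [12, -2]
  [-2, 23],
and U^T v = (8, 14).
Solve U^T U · c = U^T v for the coefficients: c = (53/68, 23/34). The projection is proj_W(v) = U c.
Check: (v - proj_W(v)) · u_1 = 0  (should be 0).
Check: (v - proj_W(v)) · u_2 = 0  (should be 0).
Result: proj_W(v) = (-61/17, -8/17, 23/17, 15/17).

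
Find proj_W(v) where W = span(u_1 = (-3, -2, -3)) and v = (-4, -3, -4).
proj_W(v) = (-45/11, -30/11, -45/11)

Set up U = [u_1 | ... | u_1] ∈ R^(3×1). The projector onto W = col(U) is P = U (U^T U)^(-1) U^T.
Compute U^T U =
  [22],
and U^T v = (30).
Solve U^T U · c = U^T v for the coefficients: c = (15/11). The projection is proj_W(v) = U c.
Check: (v - proj_W(v)) · u_1 = 0  (should be 0).
Result: proj_W(v) = (-45/11, -30/11, -45/11).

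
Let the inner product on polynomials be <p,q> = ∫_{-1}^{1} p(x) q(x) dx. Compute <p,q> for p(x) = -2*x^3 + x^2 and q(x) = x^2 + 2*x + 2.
<p,q> = 2/15

Expand the product: p(x)·q(x) = -2*x^5 - 3*x^4 - 2*x^3 + 2*x^2.
∫_{-1}^{1} of each monomial x^k gives [2/(k+1) if k even, 0 if k odd]. Integrating term-by-term (or equivalently evaluating the antiderivative F(x) = -x^6/3 - 3*x^5/5 - x^4/2 + 2*x^3/3 at the endpoints):
  F(1) − F(−1) = -23/30 − (-9/10) = 2/15.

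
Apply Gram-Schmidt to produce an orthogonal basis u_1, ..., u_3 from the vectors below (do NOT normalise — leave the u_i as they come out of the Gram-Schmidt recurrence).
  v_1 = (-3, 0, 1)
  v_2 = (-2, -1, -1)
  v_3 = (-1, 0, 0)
Orthogonal basis:
  u_1 = (-3, 0, 1)
  u_2 = (-1/2, -1, -3/2)
  u_3 = (-1/35, 1/7, -3/35)

Apply the Gram-Schmidt recurrence
  u_1 = v_1
  u_i = v_i − Σ_{j<i} ((v_i · u_j) / (u_j · u_j)) · u_j.

Step by step this gives:
  u_1 = (-3, 0, 1)
  u_2 = (-1/2, -1, -3/2)
  u_3 = (-1/35, 1/7, -3/35)

Orthogonality check:
  u_2 · u_1 = 0 (should be 0)
  u_3 · u_1 = 0 (should be 0)
  u_3 · u_2 = 0 (should be 0)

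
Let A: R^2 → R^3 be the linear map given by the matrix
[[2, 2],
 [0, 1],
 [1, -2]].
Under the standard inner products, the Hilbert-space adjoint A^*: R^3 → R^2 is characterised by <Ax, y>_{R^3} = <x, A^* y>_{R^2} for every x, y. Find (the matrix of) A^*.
A^* = A^T =
[[2, 0, 1],
 [2, 1, -2]]

For real matrices with standard dot products, the defining identity <Ax, y> = <x, A^* y> gives (Ax)^T y = x^T (A^*) y, i.e. x^T A^T y = x^T (A^*) y. Since this holds for all x, y, we must have A^* = A^T. Therefore
A^* =
[[2, 0, 1],
 [2, 1, -2]].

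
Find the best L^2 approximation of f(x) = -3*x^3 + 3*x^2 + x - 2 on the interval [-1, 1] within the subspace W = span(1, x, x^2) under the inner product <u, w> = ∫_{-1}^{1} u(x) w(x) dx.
g(x) = 3*x^2 - 4*x/5 - 2

The best approximation g ∈ W is the orthogonal projection of f onto W. Writing g = a_0 + a_1 x + a_2 x^2, the coefficients solve the normal equations G · a = b where
  G_{ij} = <φ_i, φ_j> and b_i = <f, φ_i>, with φ_0 = 1, φ_1 = x, φ_2 = x^2.
G =
  [2, 0, 2/3]
  [0, 2/3, 0]
  [2/3, 0, 2/5],
b = (-2, -8/15, -2/15).
Solving gives a_0 = -2, a_1 = -4/5, a_2 = 3, so
  g(x) = 3*x^2 - 4*x/5 - 2.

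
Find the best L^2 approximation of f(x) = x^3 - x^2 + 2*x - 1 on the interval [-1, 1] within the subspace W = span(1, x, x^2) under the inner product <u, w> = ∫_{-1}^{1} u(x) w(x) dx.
g(x) = -x^2 + 13*x/5 - 1

The best approximation g ∈ W is the orthogonal projection of f onto W. Writing g = a_0 + a_1 x + a_2 x^2, the coefficients solve the normal equations G · a = b where
  G_{ij} = <φ_i, φ_j> and b_i = <f, φ_i>, with φ_0 = 1, φ_1 = x, φ_2 = x^2.
G =
  [2, 0, 2/3]
  [0, 2/3, 0]
  [2/3, 0, 2/5],
b = (-8/3, 26/15, -16/15).
Solving gives a_0 = -1, a_1 = 13/5, a_2 = -1, so
  g(x) = -x^2 + 13*x/5 - 1.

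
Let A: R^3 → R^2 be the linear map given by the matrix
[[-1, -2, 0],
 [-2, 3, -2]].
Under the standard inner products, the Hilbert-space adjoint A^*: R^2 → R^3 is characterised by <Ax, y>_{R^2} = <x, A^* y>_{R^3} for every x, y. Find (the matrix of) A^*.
A^* = A^T =
[[-1, -2],
 [-2, 3],
 [0, -2]]

For real matrices with standard dot products, the defining identity <Ax, y> = <x, A^* y> gives (Ax)^T y = x^T (A^*) y, i.e. x^T A^T y = x^T (A^*) y. Since this holds for all x, y, we must have A^* = A^T. Therefore
A^* =
[[-1, -2],
 [-2, 3],
 [0, -2]].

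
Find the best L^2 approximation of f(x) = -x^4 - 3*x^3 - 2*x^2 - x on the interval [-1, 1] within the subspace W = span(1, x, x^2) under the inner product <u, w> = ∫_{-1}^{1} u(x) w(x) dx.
g(x) = -20*x^2/7 - 14*x/5 + 3/35

The best approximation g ∈ W is the orthogonal projection of f onto W. Writing g = a_0 + a_1 x + a_2 x^2, the coefficients solve the normal equations G · a = b where
  G_{ij} = <φ_i, φ_j> and b_i = <f, φ_i>, with φ_0 = 1, φ_1 = x, φ_2 = x^2.
G =
  [2, 0, 2/3]
  [0, 2/3, 0]
  [2/3, 0, 2/5],
b = (-26/15, -28/15, -38/35).
Solving gives a_0 = 3/35, a_1 = -14/5, a_2 = -20/7, so
  g(x) = -20*x^2/7 - 14*x/5 + 3/35.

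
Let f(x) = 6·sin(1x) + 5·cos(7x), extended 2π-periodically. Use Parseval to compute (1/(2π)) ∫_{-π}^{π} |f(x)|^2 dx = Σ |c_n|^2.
Σ |c_n|^2 = 61/2

Expand |f|^2 and use orthogonality of {sin(nx), cos(mx)} on [-π, π]:
  ∫_{-π}^{π} sin(nx)^2 dx = π, ∫ cos(mx)^2 dx = π, and cross terms integrate to 0.
So ∫_{-π}^{π} f(x)^2 dx = 6^2 · π + 5^2 · π = (36 + 25)π.
Divide by 2π: (36 + 25)/2 = 61/2.
By Parseval, this equals Σ |c_n|^2.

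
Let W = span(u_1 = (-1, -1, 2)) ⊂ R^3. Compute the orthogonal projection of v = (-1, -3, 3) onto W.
proj_W(v) = (-5/3, -5/3, 10/3)

Set up U = [u_1 | ... | u_1] ∈ R^(3×1). The projector onto W = col(U) is P = U (U^T U)^(-1) U^T.
Compute U^T U =
  [6],
and U^T v = (10).
Solve U^T U · c = U^T v for the coefficients: c = (5/3). The projection is proj_W(v) = U c.
Check: (v - proj_W(v)) · u_1 = 0  (should be 0).
Result: proj_W(v) = (-5/3, -5/3, 10/3).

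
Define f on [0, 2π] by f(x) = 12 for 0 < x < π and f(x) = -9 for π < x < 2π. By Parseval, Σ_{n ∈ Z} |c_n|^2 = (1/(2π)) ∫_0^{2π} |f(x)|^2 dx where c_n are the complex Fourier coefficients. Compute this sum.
Σ |c_n|^2 = 225/2

Parseval equates the L^2 energy of f (normalised by 1/(2π)) with the ℓ^2 sum of its Fourier coefficients: (1/(2π)) ∫_0^{2π} |f|^2 = Σ |c_n|^2.
Compute the left side: (1/(2π)) [∫_0^π 12^2 dx + ∫_π^{2π} (-9)^2 dx] = (1/(2π)) · (144π + 81π) = (144 + 81)/2 = 225/2.
So Σ_{n ∈ Z} |c_n|^2 = 225/2.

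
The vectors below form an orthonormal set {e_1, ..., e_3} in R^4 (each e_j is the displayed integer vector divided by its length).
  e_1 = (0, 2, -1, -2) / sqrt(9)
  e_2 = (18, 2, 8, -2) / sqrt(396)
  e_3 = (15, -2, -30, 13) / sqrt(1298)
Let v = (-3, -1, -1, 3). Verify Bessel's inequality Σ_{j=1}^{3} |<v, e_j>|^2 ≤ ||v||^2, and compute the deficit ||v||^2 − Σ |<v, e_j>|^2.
Σ |<v, e_j>|^2 = 1082/59; ||v||^2 = 20; deficit = 98/59

Write each e_j = u_j / sqrt(<u_j, u_j>) where u_j is the displayed integer vector. Then <v, e_j> = <v, u_j> / sqrt(<u_j, u_j>), so |<v, e_j>|^2 = <v, u_j>^2 / <u_j, u_j>.
Coefficients: <v, e_1> = -7/sqrt(9), <v, e_2> = -70/sqrt(396), <v, e_3> = 26/sqrt(1298).
Square and sum: Σ |<v, e_j>|^2 = 1082/59.
Compute ||v||^2 = v·v = 20.
Deficit = 20 − 1082/59 = 98/59 ≥ 0, confirming Bessel's inequality. (The deficit equals ||v − Σ <v,e_j> e_j||^2, the squared distance from v to span{e_j}.)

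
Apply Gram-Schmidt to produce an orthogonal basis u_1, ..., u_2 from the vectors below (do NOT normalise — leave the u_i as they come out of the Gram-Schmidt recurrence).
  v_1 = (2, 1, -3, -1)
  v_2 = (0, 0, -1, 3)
Orthogonal basis:
  u_1 = (2, 1, -3, -1)
  u_2 = (0, 0, -1, 3)

Apply the Gram-Schmidt recurrence
  u_1 = v_1
  u_i = v_i − Σ_{j<i} ((v_i · u_j) / (u_j · u_j)) · u_j.

Step by step this gives:
  u_1 = (2, 1, -3, -1)
  u_2 = (0, 0, -1, 3)

Orthogonality check:
  u_2 · u_1 = 0 (should be 0)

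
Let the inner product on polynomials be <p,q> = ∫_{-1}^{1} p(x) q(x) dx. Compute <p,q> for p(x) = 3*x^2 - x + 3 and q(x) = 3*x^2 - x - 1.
<p,q> = 34/15

Expand the product: p(x)·q(x) = 9*x^4 - 6*x^3 + 7*x^2 - 2*x - 3.
∫_{-1}^{1} of each monomial x^k gives [2/(k+1) if k even, 0 if k odd]. Integrating term-by-term (or equivalently evaluating the antiderivative F(x) = 9*x^5/5 - 3*x^4/2 + 7*x^3/3 - x^2 - 3*x at the endpoints):
  F(1) − F(−1) = -41/30 − (-109/30) = 34/15.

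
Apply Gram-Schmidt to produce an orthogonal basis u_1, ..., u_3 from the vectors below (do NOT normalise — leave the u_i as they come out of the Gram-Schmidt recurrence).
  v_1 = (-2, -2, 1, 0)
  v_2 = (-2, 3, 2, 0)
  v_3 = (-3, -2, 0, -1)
Orthogonal basis:
  u_1 = (-2, -2, 1, 0)
  u_2 = (-2, 3, 2, 0)
  u_3 = (-7/9, 2/9, -10/9, -1)

Apply the Gram-Schmidt recurrence
  u_1 = v_1
  u_i = v_i − Σ_{j<i} ((v_i · u_j) / (u_j · u_j)) · u_j.

Step by step this gives:
  u_1 = (-2, -2, 1, 0)
  u_2 = (-2, 3, 2, 0)
  u_3 = (-7/9, 2/9, -10/9, -1)

Orthogonality check:
  u_2 · u_1 = 0 (should be 0)
  u_3 · u_1 = 0 (should be 0)
  u_3 · u_2 = 0 (should be 0)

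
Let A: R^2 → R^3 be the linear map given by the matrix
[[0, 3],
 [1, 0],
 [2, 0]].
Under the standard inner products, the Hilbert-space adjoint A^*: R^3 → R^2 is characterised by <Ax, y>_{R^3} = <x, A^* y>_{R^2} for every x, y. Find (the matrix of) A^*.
A^* = A^T =
[[0, 1, 2],
 [3, 0, 0]]

For real matrices with standard dot products, the defining identity <Ax, y> = <x, A^* y> gives (Ax)^T y = x^T (A^*) y, i.e. x^T A^T y = x^T (A^*) y. Since this holds for all x, y, we must have A^* = A^T. Therefore
A^* =
[[0, 1, 2],
 [3, 0, 0]].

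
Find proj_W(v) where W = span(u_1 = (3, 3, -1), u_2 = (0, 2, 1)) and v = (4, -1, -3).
proj_W(v) = (51/14, -11/14, -24/7)

Set up U = [u_1 | ... | u_2] ∈ R^(3×2). The projector onto W = col(U) is P = U (U^T U)^(-1) U^T.
Compute U^T U =
  [19, 5]
  [5, 5],
and U^T v = (12, -5).
Solve U^T U · c = U^T v for the coefficients: c = (17/14, -31/14). The projection is proj_W(v) = U c.
Check: (v - proj_W(v)) · u_1 = 0  (should be 0).
Check: (v - proj_W(v)) · u_2 = 0  (should be 0).
Result: proj_W(v) = (51/14, -11/14, -24/7).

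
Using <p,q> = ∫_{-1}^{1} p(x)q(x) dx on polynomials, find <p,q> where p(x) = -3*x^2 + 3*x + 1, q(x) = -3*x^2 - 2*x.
<p,q> = -12/5

Expand the product: p(x)·q(x) = 9*x^4 - 3*x^3 - 9*x^2 - 2*x.
∫_{-1}^{1} of each monomial x^k gives [2/(k+1) if k even, 0 if k odd]. Integrating term-by-term (or equivalently evaluating the antiderivative F(x) = 9*x^5/5 - 3*x^4/4 - 3*x^3 - x^2 at the endpoints):
  F(1) − F(−1) = -59/20 − (-11/20) = -12/5.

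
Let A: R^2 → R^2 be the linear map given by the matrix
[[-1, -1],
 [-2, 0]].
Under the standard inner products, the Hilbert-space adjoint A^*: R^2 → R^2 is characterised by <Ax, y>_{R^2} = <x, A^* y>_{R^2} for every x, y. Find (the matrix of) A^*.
A^* = A^T =
[[-1, -2],
 [-1, 0]]

For real matrices with standard dot products, the defining identity <Ax, y> = <x, A^* y> gives (Ax)^T y = x^T (A^*) y, i.e. x^T A^T y = x^T (A^*) y. Since this holds for all x, y, we must have A^* = A^T. Therefore
A^* =
[[-1, -2],
 [-1, 0]].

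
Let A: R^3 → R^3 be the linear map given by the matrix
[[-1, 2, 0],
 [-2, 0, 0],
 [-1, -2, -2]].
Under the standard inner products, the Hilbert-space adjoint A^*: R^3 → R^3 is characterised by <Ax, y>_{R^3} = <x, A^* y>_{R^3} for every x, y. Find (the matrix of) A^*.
A^* = A^T =
[[-1, -2, -1],
 [2, 0, -2],
 [0, 0, -2]]

For real matrices with standard dot products, the defining identity <Ax, y> = <x, A^* y> gives (Ax)^T y = x^T (A^*) y, i.e. x^T A^T y = x^T (A^*) y. Since this holds for all x, y, we must have A^* = A^T. Therefore
A^* =
[[-1, -2, -1],
 [2, 0, -2],
 [0, 0, -2]].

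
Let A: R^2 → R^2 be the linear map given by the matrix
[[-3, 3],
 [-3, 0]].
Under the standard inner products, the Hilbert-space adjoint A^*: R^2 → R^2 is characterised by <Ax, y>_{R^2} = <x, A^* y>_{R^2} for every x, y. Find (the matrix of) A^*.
A^* = A^T =
[[-3, -3],
 [3, 0]]

For real matrices with standard dot products, the defining identity <Ax, y> = <x, A^* y> gives (Ax)^T y = x^T (A^*) y, i.e. x^T A^T y = x^T (A^*) y. Since this holds for all x, y, we must have A^* = A^T. Therefore
A^* =
[[-3, -3],
 [3, 0]].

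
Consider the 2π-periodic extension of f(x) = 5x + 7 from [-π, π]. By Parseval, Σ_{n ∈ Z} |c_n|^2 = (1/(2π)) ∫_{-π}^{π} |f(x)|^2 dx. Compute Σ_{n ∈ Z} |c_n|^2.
Σ |c_n|^2 = 25π^2/3 + 49

Expand and integrate term by term over [-π, π]:
  ∫ (5x)^2 dx = 25·(2π^3/3); ∫ 2·5·(7)·x dx = 0 (odd integrand); ∫ 7^2 dx = 49·2π.
So (1/(2π)) ∫_{-π}^{π} (5x + 7)^2 dx = 25π^2/3 + 49 = 25π^2/3 + 49.
Parseval ⇒ Σ |c_n|^2 = 25π^2/3 + 49.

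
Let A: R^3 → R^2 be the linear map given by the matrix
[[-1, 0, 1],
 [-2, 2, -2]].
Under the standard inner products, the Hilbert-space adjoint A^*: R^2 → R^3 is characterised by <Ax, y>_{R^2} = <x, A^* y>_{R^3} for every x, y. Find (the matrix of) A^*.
A^* = A^T =
[[-1, -2],
 [0, 2],
 [1, -2]]

For real matrices with standard dot products, the defining identity <Ax, y> = <x, A^* y> gives (Ax)^T y = x^T (A^*) y, i.e. x^T A^T y = x^T (A^*) y. Since this holds for all x, y, we must have A^* = A^T. Therefore
A^* =
[[-1, -2],
 [0, 2],
 [1, -2]].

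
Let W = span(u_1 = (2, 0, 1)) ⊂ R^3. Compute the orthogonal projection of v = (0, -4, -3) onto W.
proj_W(v) = (-6/5, 0, -3/5)

Set up U = [u_1 | ... | u_1] ∈ R^(3×1). The projector onto W = col(U) is P = U (U^T U)^(-1) U^T.
Compute U^T U =
  [5],
and U^T v = (-3).
Solve U^T U · c = U^T v for the coefficients: c = (-3/5). The projection is proj_W(v) = U c.
Check: (v - proj_W(v)) · u_1 = 0  (should be 0).
Result: proj_W(v) = (-6/5, 0, -3/5).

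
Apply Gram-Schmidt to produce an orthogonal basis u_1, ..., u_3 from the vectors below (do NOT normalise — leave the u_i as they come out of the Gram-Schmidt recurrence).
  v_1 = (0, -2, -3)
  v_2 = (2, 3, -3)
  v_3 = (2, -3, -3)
Orthogonal basis:
  u_1 = (0, -2, -3)
  u_2 = (2, 45/13, -30/13)
  u_3 = (540/277, -216/277, 144/277)

Apply the Gram-Schmidt recurrence
  u_1 = v_1
  u_i = v_i − Σ_{j<i} ((v_i · u_j) / (u_j · u_j)) · u_j.

Step by step this gives:
  u_1 = (0, -2, -3)
  u_2 = (2, 45/13, -30/13)
  u_3 = (540/277, -216/277, 144/277)

Orthogonality check:
  u_2 · u_1 = 0 (should be 0)
  u_3 · u_1 = 0 (should be 0)
  u_3 · u_2 = 0 (should be 0)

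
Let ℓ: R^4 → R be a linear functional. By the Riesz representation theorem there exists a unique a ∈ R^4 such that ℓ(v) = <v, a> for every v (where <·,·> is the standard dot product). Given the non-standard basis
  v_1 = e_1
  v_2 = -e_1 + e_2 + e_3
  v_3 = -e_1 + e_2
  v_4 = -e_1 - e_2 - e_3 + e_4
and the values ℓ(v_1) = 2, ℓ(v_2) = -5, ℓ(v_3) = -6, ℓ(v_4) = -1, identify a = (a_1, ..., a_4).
a = (2, -4, 1, -2)

Write a = (a_1, ..., a_4) in the standard basis. For each basis vector v_i, ℓ(v_i) = <v_i, a> is a linear equation in the a_j's. Collect the n equations into a matrix system V a = ℓ, where row i of V is v_i (expressed in the standard basis). Since V is invertible (lower-triangular with 1s on the diagonal, up to permutation), solve by back-substitution:
  V =
[[1, 0, 0, 0],
 [-1, 1, 1, 0],
 [-1, 1, 0, 0],
 [-1, -1, -1, 1]]
  V a = (2, -5, -6, -1)
Solving gives a = (2, -4, 1, -2).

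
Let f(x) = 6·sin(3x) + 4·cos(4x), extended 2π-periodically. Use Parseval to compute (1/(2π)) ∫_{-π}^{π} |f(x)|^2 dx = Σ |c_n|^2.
Σ |c_n|^2 = 26

Expand |f|^2 and use orthogonality of {sin(nx), cos(mx)} on [-π, π]:
  ∫_{-π}^{π} sin(nx)^2 dx = π, ∫ cos(mx)^2 dx = π, and cross terms integrate to 0.
So ∫_{-π}^{π} f(x)^2 dx = 6^2 · π + 4^2 · π = (36 + 16)π.
Divide by 2π: (36 + 16)/2 = 26.
By Parseval, this equals Σ |c_n|^2.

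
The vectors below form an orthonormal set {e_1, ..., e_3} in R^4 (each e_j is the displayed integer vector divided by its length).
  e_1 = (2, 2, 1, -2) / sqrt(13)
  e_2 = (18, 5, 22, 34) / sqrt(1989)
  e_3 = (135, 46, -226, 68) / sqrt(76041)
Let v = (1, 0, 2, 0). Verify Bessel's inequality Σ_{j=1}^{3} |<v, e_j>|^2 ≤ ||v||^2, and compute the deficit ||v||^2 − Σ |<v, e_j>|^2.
Σ |<v, e_j>|^2 = 2229/497; ||v||^2 = 5; deficit = 256/497

Write each e_j = u_j / sqrt(<u_j, u_j>) where u_j is the displayed integer vector. Then <v, e_j> = <v, u_j> / sqrt(<u_j, u_j>), so |<v, e_j>|^2 = <v, u_j>^2 / <u_j, u_j>.
Coefficients: <v, e_1> = 4/sqrt(13), <v, e_2> = 62/sqrt(1989), <v, e_3> = -317/sqrt(76041).
Square and sum: Σ |<v, e_j>|^2 = 2229/497.
Compute ||v||^2 = v·v = 5.
Deficit = 5 − 2229/497 = 256/497 ≥ 0, confirming Bessel's inequality. (The deficit equals ||v − Σ <v,e_j> e_j||^2, the squared distance from v to span{e_j}.)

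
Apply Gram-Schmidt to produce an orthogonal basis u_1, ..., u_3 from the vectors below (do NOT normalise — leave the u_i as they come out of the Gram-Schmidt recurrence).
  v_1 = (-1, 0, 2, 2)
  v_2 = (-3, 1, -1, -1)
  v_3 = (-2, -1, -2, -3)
Orthogonal basis:
  u_1 = (-1, 0, 2, 2)
  u_2 = (-28/9, 1, -7/9, -7/9)
  u_3 = (-54/107, -189/107, 40/107, -67/107)

Apply the Gram-Schmidt recurrence
  u_1 = v_1
  u_i = v_i − Σ_{j<i} ((v_i · u_j) / (u_j · u_j)) · u_j.

Step by step this gives:
  u_1 = (-1, 0, 2, 2)
  u_2 = (-28/9, 1, -7/9, -7/9)
  u_3 = (-54/107, -189/107, 40/107, -67/107)

Orthogonality check:
  u_2 · u_1 = 0 (should be 0)
  u_3 · u_1 = 0 (should be 0)
  u_3 · u_2 = 0 (should be 0)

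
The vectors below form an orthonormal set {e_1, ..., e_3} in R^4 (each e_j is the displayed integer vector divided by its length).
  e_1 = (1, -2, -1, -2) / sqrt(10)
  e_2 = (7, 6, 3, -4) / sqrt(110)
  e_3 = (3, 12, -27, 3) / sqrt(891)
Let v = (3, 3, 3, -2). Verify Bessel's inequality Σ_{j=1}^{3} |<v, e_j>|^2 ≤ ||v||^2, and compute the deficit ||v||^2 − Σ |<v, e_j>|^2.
Σ |<v, e_j>|^2 = 278/9; ||v||^2 = 31; deficit = 1/9

Write each e_j = u_j / sqrt(<u_j, u_j>) where u_j is the displayed integer vector. Then <v, e_j> = <v, u_j> / sqrt(<u_j, u_j>), so |<v, e_j>|^2 = <v, u_j>^2 / <u_j, u_j>.
Coefficients: <v, e_1> = -2/sqrt(10), <v, e_2> = 56/sqrt(110), <v, e_3> = -42/sqrt(891).
Square and sum: Σ |<v, e_j>|^2 = 278/9.
Compute ||v||^2 = v·v = 31.
Deficit = 31 − 278/9 = 1/9 ≥ 0, confirming Bessel's inequality. (The deficit equals ||v − Σ <v,e_j> e_j||^2, the squared distance from v to span{e_j}.)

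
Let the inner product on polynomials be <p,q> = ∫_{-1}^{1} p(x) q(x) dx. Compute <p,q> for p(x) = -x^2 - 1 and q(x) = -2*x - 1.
<p,q> = 8/3

Expand the product: p(x)·q(x) = 2*x^3 + x^2 + 2*x + 1.
∫_{-1}^{1} of each monomial x^k gives [2/(k+1) if k even, 0 if k odd]. Integrating term-by-term (or equivalently evaluating the antiderivative F(x) = x^4/2 + x^3/3 + x^2 + x at the endpoints):
  F(1) − F(−1) = 17/6 − (1/6) = 8/3.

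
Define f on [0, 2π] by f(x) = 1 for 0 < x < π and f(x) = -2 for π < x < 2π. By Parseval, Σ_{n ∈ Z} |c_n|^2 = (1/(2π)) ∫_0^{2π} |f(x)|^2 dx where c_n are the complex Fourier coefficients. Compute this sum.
Σ |c_n|^2 = 5/2

Parseval equates the L^2 energy of f (normalised by 1/(2π)) with the ℓ^2 sum of its Fourier coefficients: (1/(2π)) ∫_0^{2π} |f|^2 = Σ |c_n|^2.
Compute the left side: (1/(2π)) [∫_0^π 1^2 dx + ∫_π^{2π} (-2)^2 dx] = (1/(2π)) · (1π + 4π) = (1 + 4)/2 = 5/2.
So Σ_{n ∈ Z} |c_n|^2 = 5/2.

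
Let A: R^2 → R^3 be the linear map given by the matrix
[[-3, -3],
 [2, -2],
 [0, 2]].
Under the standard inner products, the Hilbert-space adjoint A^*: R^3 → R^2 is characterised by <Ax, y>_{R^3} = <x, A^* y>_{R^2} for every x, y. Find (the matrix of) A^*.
A^* = A^T =
[[-3, 2, 0],
 [-3, -2, 2]]

For real matrices with standard dot products, the defining identity <Ax, y> = <x, A^* y> gives (Ax)^T y = x^T (A^*) y, i.e. x^T A^T y = x^T (A^*) y. Since this holds for all x, y, we must have A^* = A^T. Therefore
A^* =
[[-3, 2, 0],
 [-3, -2, 2]].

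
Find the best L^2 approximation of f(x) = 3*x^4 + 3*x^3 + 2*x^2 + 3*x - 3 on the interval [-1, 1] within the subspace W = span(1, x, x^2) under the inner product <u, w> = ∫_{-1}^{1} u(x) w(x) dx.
g(x) = 32*x^2/7 + 24*x/5 - 114/35

The best approximation g ∈ W is the orthogonal projection of f onto W. Writing g = a_0 + a_1 x + a_2 x^2, the coefficients solve the normal equations G · a = b where
  G_{ij} = <φ_i, φ_j> and b_i = <f, φ_i>, with φ_0 = 1, φ_1 = x, φ_2 = x^2.
G =
  [2, 0, 2/3]
  [0, 2/3, 0]
  [2/3, 0, 2/5],
b = (-52/15, 16/5, -12/35).
Solving gives a_0 = -114/35, a_1 = 24/5, a_2 = 32/7, so
  g(x) = 32*x^2/7 + 24*x/5 - 114/35.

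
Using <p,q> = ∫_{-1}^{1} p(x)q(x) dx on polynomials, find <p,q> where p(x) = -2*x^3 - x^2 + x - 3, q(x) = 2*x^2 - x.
<p,q> = -14/3

Expand the product: p(x)·q(x) = -4*x^5 + 3*x^3 - 7*x^2 + 3*x.
∫_{-1}^{1} of each monomial x^k gives [2/(k+1) if k even, 0 if k odd]. Integrating term-by-term (or equivalently evaluating the antiderivative F(x) = -2*x^6/3 + 3*x^4/4 - 7*x^3/3 + 3*x^2/2 at the endpoints):
  F(1) − F(−1) = -3/4 − (47/12) = -14/3.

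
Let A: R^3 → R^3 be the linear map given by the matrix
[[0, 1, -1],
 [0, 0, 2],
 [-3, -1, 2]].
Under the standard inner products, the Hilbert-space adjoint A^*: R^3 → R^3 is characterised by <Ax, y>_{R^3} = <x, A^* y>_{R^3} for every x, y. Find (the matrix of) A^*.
A^* = A^T =
[[0, 0, -3],
 [1, 0, -1],
 [-1, 2, 2]]

For real matrices with standard dot products, the defining identity <Ax, y> = <x, A^* y> gives (Ax)^T y = x^T (A^*) y, i.e. x^T A^T y = x^T (A^*) y. Since this holds for all x, y, we must have A^* = A^T. Therefore
A^* =
[[0, 0, -3],
 [1, 0, -1],
 [-1, 2, 2]].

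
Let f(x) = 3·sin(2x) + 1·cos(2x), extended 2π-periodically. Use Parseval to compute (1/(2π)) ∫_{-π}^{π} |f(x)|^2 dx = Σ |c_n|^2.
Σ |c_n|^2 = 5

Expand |f|^2 and use orthogonality of {sin(nx), cos(mx)} on [-π, π]:
  ∫_{-π}^{π} sin(nx)^2 dx = π, ∫ cos(mx)^2 dx = π, and cross terms integrate to 0.
So ∫_{-π}^{π} f(x)^2 dx = 3^2 · π + 1^2 · π = (9 + 1)π.
Divide by 2π: (9 + 1)/2 = 5.
By Parseval, this equals Σ |c_n|^2.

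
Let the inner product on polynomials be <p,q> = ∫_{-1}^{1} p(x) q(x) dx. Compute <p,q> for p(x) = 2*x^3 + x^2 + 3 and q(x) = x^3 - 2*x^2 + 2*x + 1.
<p,q> = 424/105

Expand the product: p(x)·q(x) = 2*x^6 - 3*x^5 + 2*x^4 + 7*x^3 - 5*x^2 + 6*x + 3.
∫_{-1}^{1} of each monomial x^k gives [2/(k+1) if k even, 0 if k odd]. Integrating term-by-term (or equivalently evaluating the antiderivative F(x) = 2*x^7/7 - x^6/2 + 2*x^5/5 + 7*x^4/4 - 5*x^3/3 + 3*x^2 + 3*x at the endpoints):
  F(1) − F(−1) = 2633/420 − (937/420) = 424/105.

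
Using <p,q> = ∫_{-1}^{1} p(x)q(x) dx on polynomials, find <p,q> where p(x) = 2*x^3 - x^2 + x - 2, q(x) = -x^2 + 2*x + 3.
<p,q> = -28/3

Expand the product: p(x)·q(x) = -2*x^5 + 5*x^4 + 3*x^3 + x^2 - x - 6.
∫_{-1}^{1} of each monomial x^k gives [2/(k+1) if k even, 0 if k odd]. Integrating term-by-term (or equivalently evaluating the antiderivative F(x) = -x^6/3 + x^5 + 3*x^4/4 + x^3/3 - x^2/2 - 6*x at the endpoints):
  F(1) − F(−1) = -19/4 − (55/12) = -28/3.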